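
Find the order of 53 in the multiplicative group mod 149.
74

149 is prime, so ord(53) divides φ(149) = 148.
Divisors of 148: 1, 2, 4, 37, 74, 148.
Repeated squaring: 53^1 ≡ 53, 53^2 ≡ 127, 53^4 ≡ 37, 53^8 ≡ 28, 53^16 ≡ 39, 53^32 ≡ 31, 53^64 ≡ 67, 53^128 ≡ 19 (mod 149).
Test 53^d mod 149 for each divisor d in increasing order:
53^1 ≡ 53
53^2 ≡ 127
53^4 ≡ 37
53^37 = 53^32·53^4·53^1 ≡ 148
53^74 = 53^64·53^8·53^2 ≡ 1  ← first divisor giving 1
The order is 74.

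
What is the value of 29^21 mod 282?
113

Repeated squaring. Binary of 21 = 10101.
29^1 ≡ 29 (mod 282); 29^2 ≡ 277 (mod 282); 29^4 ≡ 25 (mod 282); 29^8 ≡ 61 (mod 282); 29^16 ≡ 55 (mod 282)
29^21 = 29^1 × 29^4 × 29^16 ≡ 113 (mod 282)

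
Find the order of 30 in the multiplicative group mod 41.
40

41 is prime, so ord(30) divides φ(41) = 40.
Divisors of 40: 1, 2, 4, 5, 8, 10, 20, 40.
Repeated squaring: 30^1 ≡ 30, 30^2 ≡ 39, 30^4 ≡ 4, 30^8 ≡ 16, 30^16 ≡ 10, 30^32 ≡ 18 (mod 41).
Test 30^d mod 41 for each divisor d in increasing order:
30^1 ≡ 30
30^2 ≡ 39
30^4 ≡ 4
30^5 = 30^4·30^1 ≡ 38
30^8 ≡ 16
30^10 = 30^8·30^2 ≡ 9
30^20 = 30^16·30^4 ≡ 40
30^40 = 30^32·30^8 ≡ 1  ← first divisor giving 1
The order is 40.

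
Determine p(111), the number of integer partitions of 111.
679903203

p(n) counts ways to write n as a sum of positive integers (order ignored).
Euler's pentagonal recurrence: p(k) = p(k-1) + p(k-2) - p(k-5) - p(k-7) + p(k-12) + p(k-15) - ... (offsets j(3j∓1)/2, signs ++--, p(0)=1, p(<0)=0).
DP table for k = 0..110: p(0)=1, p(1)=1, p(2)=2, p(3)=3, p(4)=5, p(5)=7, p(6)=11, p(7)=15, p(8)=22, p(9)=30, p(10)=42, p(11)=56, p(12)=77, p(13)=101, p(14)=135, p(15)=176, p(16)=231, p(17)=297, p(18)=385, p(19)=490, p(20)=627, p(21)=792, p(22)=1002, p(23)=1255, p(24)=1575, p(25)=1958, p(26)=2436, p(27)=3010, p(28)=3718, p(29)=4565, p(30)=5604, p(31)=6842, p(32)=8349, p(33)=10143, p(34)=12310, p(35)=14883, p(36)=17977, p(37)=21637, p(38)=26015, p(39)=31185, p(40)=37338, p(41)=44583, p(42)=53174, p(43)=63261, p(44)=75175, p(45)=89134, p(46)=105558, p(47)=124754, p(48)=147273, p(49)=173525, p(50)=204226, p(51)=239943, p(52)=281589, p(53)=329931, p(54)=386155, p(55)=451276, p(56)=526823, p(57)=614154, p(58)=715220, p(59)=831820, p(60)=966467, p(61)=1121505, p(62)=1300156, p(63)=1505499, p(64)=1741630, p(65)=2012558, p(66)=2323520, p(67)=2679689, p(68)=3087735, p(69)=3554345, p(70)=4087968, p(71)=4697205, p(72)=5392783, p(73)=6185689, p(74)=7089500, p(75)=8118264, p(76)=9289091, p(77)=10619863, p(78)=12132164, p(79)=13848650, p(80)=15796476, p(81)=18004327, p(82)=20506255, p(83)=23338469, p(84)=26543660, p(85)=30167357, p(86)=34262962, p(87)=38887673, p(88)=44108109, p(89)=49995925, p(90)=56634173, p(91)=64112359, p(92)=72533807, p(93)=82010177, p(94)=92669720, p(95)=104651419, p(96)=118114304, p(97)=133230930, p(98)=150198136, p(99)=169229875, p(100)=190569292, p(101)=214481126, p(102)=241265379, p(103)=271248950, p(104)=304801365, p(105)=342325709, p(106)=384276336, p(107)=431149389, p(108)=483502844, p(109)=541946240, p(110)=607163746.
Final step: p(111) = p(110) + p(109) - p(106) - p(104) + p(99) + p(96) - p(89) - p(85) + p(76) + p(71) - p(60) - p(54) + p(41) + p(34) - p(19) - p(11)
= 607163746 + 541946240 - 384276336 - 304801365 + 169229875 + 118114304 - 49995925 - 30167357 + 9289091 + 4697205 - 966467 - 386155 + 44583 + 12310 - 490 - 56
= 679903203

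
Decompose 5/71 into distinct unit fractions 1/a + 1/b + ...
1/15 + 1/267 + 1/94785

Greedy algorithm:
5/71: ceiling(71/5) = 15, use 1/15
4/1065: ceiling(1065/4) = 267, use 1/267
1/94785: ceiling(94785/1) = 94785, use 1/94785
Result: 5/71 = 1/15 + 1/267 + 1/94785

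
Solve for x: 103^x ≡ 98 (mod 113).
84

Baby-step giant-step with step n = ⌈√113⌉ = 11.
Baby steps 103^j mod 113 (j:value) for j=0..10: 0:1, 1:103, 2:100, 3:17, 4:56, 5:5, 6:63, 7:48, 8:85, 9:54, 10:25.
Giant-step multiplier: 103^(-11) ≡ 103^(112-11) = 103^101 ≡ 80 (mod 113).
Giant steps γ_i = 98·80^i mod 113: γ_0=98, γ_1=43, γ_2=50, γ_3=45, γ_4=97, γ_5=76, γ_6=91, γ_7=48 (in table at j=7).
x = i·n + j = 7·11 + 7 = 84.
Check: 103^84 ≡ 98 (mod 113).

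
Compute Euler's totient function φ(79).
78

79 = 79
φ(n) = n × ∏(1 - 1/p) for each prime p dividing n
φ(79) = 79 × (1 - 1/79) = 78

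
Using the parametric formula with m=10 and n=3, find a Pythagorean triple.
(91, 60, 109)

Euclid's formula: a = m² - n², b = 2mn, c = m² + n²
m = 10, n = 3
a = 10² - 3² = 100 - 9 = 91
b = 2 × 10 × 3 = 60
c = 10² + 3² = 100 + 9 = 109
Verification: 91² + 60² = 8281 + 3600 = 11881 = 109² ✓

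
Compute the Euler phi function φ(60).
16

60 = 2^2 × 3 × 5
φ(n) = n × ∏(1 - 1/p) for each prime p dividing n
φ(60) = 60 × (1 - 1/2) × (1 - 1/3) × (1 - 1/5) = 16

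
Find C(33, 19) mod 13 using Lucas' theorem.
1

Using Lucas' theorem:
Write n=33 and k=19 in base 13:
n in base 13: [2, 7]
k in base 13: [1, 6]
C(33,19) mod 13 = ∏ C(n_i, k_i) mod 13
Digit binomials (mod 13): C(2,1) = 2; C(7,6) = 7
Product: 2 × 7 = 14 ≡ 1 (mod 13)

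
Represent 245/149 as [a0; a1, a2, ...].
[1; 1, 1, 1, 4, 3, 3]

Euclidean algorithm steps:
245 = 1 × 149 + 96
149 = 1 × 96 + 53
96 = 1 × 53 + 43
53 = 1 × 43 + 10
43 = 4 × 10 + 3
10 = 3 × 3 + 1
3 = 3 × 1 + 0
Continued fraction: [1; 1, 1, 1, 4, 3, 3]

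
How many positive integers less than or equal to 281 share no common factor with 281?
280

281 = 281
φ(n) = n × ∏(1 - 1/p) for each prime p dividing n
φ(281) = 281 × (1 - 1/281) = 280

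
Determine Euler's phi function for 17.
16

17 = 17
φ(n) = n × ∏(1 - 1/p) for each prime p dividing n
φ(17) = 17 × (1 - 1/17) = 16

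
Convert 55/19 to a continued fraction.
[2; 1, 8, 2]

Euclidean algorithm steps:
55 = 2 × 19 + 17
19 = 1 × 17 + 2
17 = 8 × 2 + 1
2 = 2 × 1 + 0
Continued fraction: [2; 1, 8, 2]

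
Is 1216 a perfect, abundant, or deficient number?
abundant

Proper divisors of 1216: sum = 1 + 2 + 4 + 8 + 16 + 19 + 32 + 38 + 64 + 76 + 152 + 304 + 608 = 1324
Since 1324 > 1216, 1216 is abundant.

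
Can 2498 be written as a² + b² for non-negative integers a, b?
17² + 47² (a=17, b=47)

Factorization: 2498 = 2 × 1249
By Fermat: n is sum of two squares iff every prime p ≡ 3 (mod 4) appears to even power.
All primes ≡ 3 (mod 4) appear to even power.
Search a = 0, 1, 2, … for 2498 - a² a perfect square: first hit at a = 17: 2498 - 289 = 2209 = 47².
2498 = 17² + 47² = 289 + 2209 ✓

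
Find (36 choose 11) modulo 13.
0

Using Lucas' theorem:
Write n=36 and k=11 in base 13:
n in base 13: [2, 10]
k in base 13: [0, 11]
C(36,11) mod 13 = ∏ C(n_i, k_i) mod 13
Digit binomials (mod 13): C(2,0) = 1; C(10,11) = 0 (k_i > n_i)
Product: 1 × 0 = 0 ≡ 0 (mod 13)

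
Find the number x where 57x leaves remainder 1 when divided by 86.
83

gcd(57, 86) = 1, so the inverse exists.
Extended Euclidean algorithm on (86, 57):
86 = 1 × 57 + 29  ⟹  29 = (1)·86 + (-1)·57
57 = 1 × 29 + 28  ⟹  28 = (-1)·86 + (2)·57
29 = 1 × 28 + 1  ⟹  1 = (2)·86 + (-3)·57
So (-3)·57 ≡ 1 (mod 86), i.e. 57^(-1) ≡ -3 ≡ 83 (mod 86).
Check: 57 × 83 = 4731 ≡ 1 (mod 86)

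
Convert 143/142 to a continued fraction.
[1; 142]

Euclidean algorithm steps:
143 = 1 × 142 + 1
142 = 142 × 1 + 0
Continued fraction: [1; 142]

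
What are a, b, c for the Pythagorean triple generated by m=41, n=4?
(1665, 328, 1697)

Euclid's formula: a = m² - n², b = 2mn, c = m² + n²
m = 41, n = 4
a = 41² - 4² = 1681 - 16 = 1665
b = 2 × 41 × 4 = 328
c = 41² + 4² = 1681 + 16 = 1697
Verification: 1665² + 328² = 2772225 + 107584 = 2879809 = 1697² ✓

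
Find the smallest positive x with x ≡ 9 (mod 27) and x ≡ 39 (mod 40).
279

Using Chinese Remainder Theorem:
M = 27 × 40 = 1080
M1 = 40, M2 = 27
y1 = 40^(-1) mod 27 = 25
y2 = 27^(-1) mod 40 = 3
x = (9×40×25 + 39×27×3) mod 1080 = 279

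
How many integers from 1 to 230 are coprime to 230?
88

230 = 2 × 5 × 23
φ(n) = n × ∏(1 - 1/p) for each prime p dividing n
φ(230) = 230 × (1 - 1/2) × (1 - 1/5) × (1 - 1/23) = 88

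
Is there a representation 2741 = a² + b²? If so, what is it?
25² + 46² (a=25, b=46)

Factorization: 2741 = 2741
By Fermat: n is sum of two squares iff every prime p ≡ 3 (mod 4) appears to even power.
All primes ≡ 3 (mod 4) appear to even power.
Search a = 0, 1, 2, … for 2741 - a² a perfect square: first hit at a = 25: 2741 - 625 = 2116 = 46².
2741 = 25² + 46² = 625 + 2116 ✓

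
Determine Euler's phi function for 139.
138

139 = 139
φ(n) = n × ∏(1 - 1/p) for each prime p dividing n
φ(139) = 139 × (1 - 1/139) = 138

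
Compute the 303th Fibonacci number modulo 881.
123

Matrix identity: Q^n = [[F_(n+1), F_n], [F_n, F_(n-1)]] with Q = [[1,1],[1,0]].
n = 303 = 100101111₂. Square-and-multiply, entries mod 881:
Q^1 = [[1,1],[1,0]]
Q^2 = (Q^1)² = [[2,1],[1,1]]
Q^4 = (Q^2)² = [[5,3],[3,2]]
Q^9 = (Q^4)²·Q = [[55,34],[34,21]]
Q^18 = (Q^9)² = [[657,822],[822,716]]
Q^37 = (Q^18)²·Q = [[842,797],[797,45]]
Q^75 = (Q^37)²·Q = [[144,648],[648,377]]
Q^151 = (Q^75)²·Q = [[325,140],[140,185]]
Q^303 = (Q^151)²·Q = [[162,123],[123,39]]
F_303 mod 881 = Q^303[0][1] = 123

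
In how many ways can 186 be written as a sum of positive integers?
1171432692373

p(n) counts ways to write n as a sum of positive integers (order ignored).
Euler's pentagonal recurrence: p(k) = p(k-1) + p(k-2) - p(k-5) - p(k-7) + p(k-12) + p(k-15) - ... (offsets j(3j∓1)/2, signs ++--, p(0)=1, p(<0)=0).
DP table for k = 0..185: p(0)=1, p(1)=1, p(2)=2, p(3)=3, p(4)=5, p(5)=7, p(6)=11, p(7)=15, p(8)=22, p(9)=30, p(10)=42, p(11)=56, p(12)=77, p(13)=101, p(14)=135, p(15)=176, p(16)=231, p(17)=297, p(18)=385, p(19)=490, p(20)=627, p(21)=792, p(22)=1002, p(23)=1255, p(24)=1575, p(25)=1958, p(26)=2436, p(27)=3010, p(28)=3718, p(29)=4565, p(30)=5604, p(31)=6842, p(32)=8349, p(33)=10143, p(34)=12310, p(35)=14883, p(36)=17977, p(37)=21637, p(38)=26015, p(39)=31185, p(40)=37338, p(41)=44583, p(42)=53174, p(43)=63261, p(44)=75175, p(45)=89134, p(46)=105558, p(47)=124754, p(48)=147273, p(49)=173525, p(50)=204226, p(51)=239943, p(52)=281589, p(53)=329931, p(54)=386155, p(55)=451276, p(56)=526823, p(57)=614154, p(58)=715220, p(59)=831820, p(60)=966467, p(61)=1121505, p(62)=1300156, p(63)=1505499, p(64)=1741630, p(65)=2012558, p(66)=2323520, p(67)=2679689, p(68)=3087735, p(69)=3554345, p(70)=4087968, p(71)=4697205, p(72)=5392783, p(73)=6185689, p(74)=7089500, p(75)=8118264, p(76)=9289091, p(77)=10619863, p(78)=12132164, p(79)=13848650, p(80)=15796476, p(81)=18004327, p(82)=20506255, p(83)=23338469, p(84)=26543660, p(85)=30167357, p(86)=34262962, p(87)=38887673, p(88)=44108109, p(89)=49995925, p(90)=56634173, p(91)=64112359, p(92)=72533807, p(93)=82010177, p(94)=92669720, p(95)=104651419, p(96)=118114304, p(97)=133230930, p(98)=150198136, p(99)=169229875, p(100)=190569292, p(101)=214481126, p(102)=241265379, p(103)=271248950, p(104)=304801365, p(105)=342325709, p(106)=384276336, p(107)=431149389, p(108)=483502844, p(109)=541946240, p(110)=607163746, p(111)=679903203, p(112)=761002156, p(113)=851376628, p(114)=952050665, p(115)=1064144451, p(116)=1188908248, p(117)=1327710076, p(118)=1482074143, p(119)=1653668665, p(120)=1844349560, p(121)=2056148051, p(122)=2291320912, p(123)=2552338241, p(124)=2841940500, p(125)=3163127352, p(126)=3519222692, p(127)=3913864295, p(128)=4351078600, p(129)=4835271870, p(130)=5371315400, p(131)=5964539504, p(132)=6620830889, p(133)=7346629512, p(134)=8149040695, p(135)=9035836076, p(136)=10015581680, p(137)=11097645016, p(138)=12292341831, p(139)=13610949895, p(140)=15065878135, p(141)=16670689208, p(142)=18440293320, p(143)=20390982757, p(144)=22540654445, p(145)=24908858009, p(146)=27517052599, p(147)=30388671978, p(148)=33549419497, p(149)=37027355200, p(150)=40853235313, p(151)=45060624582, p(152)=49686288421, p(153)=54770336324, p(154)=60356673280, p(155)=66493182097, p(156)=73232243759, p(157)=80630964769, p(158)=88751778802, p(159)=97662728555, p(160)=107438159466, p(161)=118159068427, p(162)=129913904637, p(163)=142798995930, p(164)=156919475295, p(165)=172389800255, p(166)=189334822579, p(167)=207890420102, p(168)=228204732751, p(169)=250438925115, p(170)=274768617130, p(171)=301384802048, p(172)=330495499613, p(173)=362326859895, p(174)=397125074750, p(175)=435157697830, p(176)=476715857290, p(177)=522115831195, p(178)=571701605655, p(179)=625846753120, p(180)=684957390936, p(181)=749474411781, p(182)=819876908323, p(183)=896684817527, p(184)=980462880430, p(185)=1071823774337.
Final step: p(186) = p(185) + p(184) - p(181) - p(179) + p(174) + p(171) - p(164) - p(160) + p(151) + p(146) - p(135) - p(129) + p(116) + p(109) - p(94) - p(86) + p(69) + p(60) - p(41) - p(31) + p(10)
= 1071823774337 + 980462880430 - 749474411781 - 625846753120 + 397125074750 + 301384802048 - 156919475295 - 107438159466 + 45060624582 + 27517052599 - 9035836076 - 4835271870 + 1188908248 + 541946240 - 92669720 - 34262962 + 3554345 + 966467 - 44583 - 6842 + 42
= 1171432692373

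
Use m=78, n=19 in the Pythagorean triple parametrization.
(5723, 2964, 6445)

Euclid's formula: a = m² - n², b = 2mn, c = m² + n²
m = 78, n = 19
a = 78² - 19² = 6084 - 361 = 5723
b = 2 × 78 × 19 = 2964
c = 78² + 19² = 6084 + 361 = 6445
Verification: 5723² + 2964² = 32752729 + 8785296 = 41538025 = 6445² ✓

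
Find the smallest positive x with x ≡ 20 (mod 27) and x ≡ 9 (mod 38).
47

Using Chinese Remainder Theorem:
M = 27 × 38 = 1026
M1 = 38, M2 = 27
y1 = 38^(-1) mod 27 = 5
y2 = 27^(-1) mod 38 = 31
x = (20×38×5 + 9×27×31) mod 1026 = 47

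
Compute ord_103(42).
34

103 is prime, so ord(42) divides φ(103) = 102.
Divisors of 102: 1, 2, 3, 6, 17, 34, 51, 102.
Repeated squaring: 42^1 ≡ 42, 42^2 ≡ 13, 42^4 ≡ 66, 42^8 ≡ 30, 42^16 ≡ 76, 42^32 ≡ 8, 42^64 ≡ 64 (mod 103).
Test 42^d mod 103 for each divisor d in increasing order:
42^1 ≡ 42
42^2 ≡ 13
42^3 = 42^2·42^1 ≡ 31
42^6 = 42^4·42^2 ≡ 34
42^17 = 42^16·42^1 ≡ 102
42^34 = 42^32·42^2 ≡ 1  ← first divisor giving 1
The order is 34.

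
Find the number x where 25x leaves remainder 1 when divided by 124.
5

gcd(25, 124) = 1, so the inverse exists.
Extended Euclidean algorithm on (124, 25):
124 = 4 × 25 + 24  ⟹  24 = (1)·124 + (-4)·25
25 = 1 × 24 + 1  ⟹  1 = (-1)·124 + (5)·25
So (5)·25 ≡ 1 (mod 124), i.e. 25^(-1) ≡ 5 (mod 124).
Check: 25 × 5 = 125 ≡ 1 (mod 124)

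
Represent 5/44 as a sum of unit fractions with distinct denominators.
1/9 + 1/396

Greedy algorithm:
5/44: ceiling(44/5) = 9, use 1/9
1/396: ceiling(396/1) = 396, use 1/396
Result: 5/44 = 1/9 + 1/396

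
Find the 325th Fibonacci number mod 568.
49

Matrix identity: Q^n = [[F_(n+1), F_n], [F_n, F_(n-1)]] with Q = [[1,1],[1,0]].
n = 325 = 101000101₂. Square-and-multiply, entries mod 568:
Q^1 = [[1,1],[1,0]]
Q^2 = (Q^1)² = [[2,1],[1,1]]
Q^5 = (Q^2)²·Q = [[8,5],[5,3]]
Q^10 = (Q^5)² = [[89,55],[55,34]]
Q^20 = (Q^10)² = [[154,517],[517,205]]
Q^40 = (Q^20)² = [[189,435],[435,322]]
Q^81 = (Q^40)²·Q = [[215,18],[18,197]]
Q^162 = (Q^81)² = [[541,32],[32,509]]
Q^325 = (Q^162)²·Q = [[137,49],[49,88]]
F_325 mod 568 = Q^325[0][1] = 49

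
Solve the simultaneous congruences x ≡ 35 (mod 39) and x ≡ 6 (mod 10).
386

Using Chinese Remainder Theorem:
M = 39 × 10 = 390
M1 = 10, M2 = 39
y1 = 10^(-1) mod 39 = 4
y2 = 39^(-1) mod 10 = 9
x = (35×10×4 + 6×39×9) mod 390 = 386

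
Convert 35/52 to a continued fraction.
[0; 1, 2, 17]

Euclidean algorithm steps:
35 = 0 × 52 + 35
52 = 1 × 35 + 17
35 = 2 × 17 + 1
17 = 17 × 1 + 0
Continued fraction: [0; 1, 2, 17]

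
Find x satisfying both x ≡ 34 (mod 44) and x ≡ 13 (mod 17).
166

Using Chinese Remainder Theorem:
M = 44 × 17 = 748
M1 = 17, M2 = 44
y1 = 17^(-1) mod 44 = 13
y2 = 44^(-1) mod 17 = 12
x = (34×17×13 + 13×44×12) mod 748 = 166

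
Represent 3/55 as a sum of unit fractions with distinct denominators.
1/19 + 1/523 + 1/546535

Greedy algorithm:
3/55: ceiling(55/3) = 19, use 1/19
2/1045: ceiling(1045/2) = 523, use 1/523
1/546535: ceiling(546535/1) = 546535, use 1/546535
Result: 3/55 = 1/19 + 1/523 + 1/546535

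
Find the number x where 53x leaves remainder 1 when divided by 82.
65

gcd(53, 82) = 1, so the inverse exists.
Extended Euclidean algorithm on (82, 53):
82 = 1 × 53 + 29  ⟹  29 = (1)·82 + (-1)·53
53 = 1 × 29 + 24  ⟹  24 = (-1)·82 + (2)·53
29 = 1 × 24 + 5  ⟹  5 = (2)·82 + (-3)·53
24 = 4 × 5 + 4  ⟹  4 = (-9)·82 + (14)·53
5 = 1 × 4 + 1  ⟹  1 = (11)·82 + (-17)·53
So (-17)·53 ≡ 1 (mod 82), i.e. 53^(-1) ≡ -17 ≡ 65 (mod 82).
Check: 53 × 65 = 3445 ≡ 1 (mod 82)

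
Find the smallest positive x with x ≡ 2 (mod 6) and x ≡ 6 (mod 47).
194

Using Chinese Remainder Theorem:
M = 6 × 47 = 282
M1 = 47, M2 = 6
y1 = 47^(-1) mod 6 = 5
y2 = 6^(-1) mod 47 = 8
x = (2×47×5 + 6×6×8) mod 282 = 194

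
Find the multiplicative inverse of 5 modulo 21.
17

gcd(5, 21) = 1, so the inverse exists.
Extended Euclidean algorithm on (21, 5):
21 = 4 × 5 + 1  ⟹  1 = (1)·21 + (-4)·5
So (-4)·5 ≡ 1 (mod 21), i.e. 5^(-1) ≡ -4 ≡ 17 (mod 21).
Check: 5 × 17 = 85 ≡ 1 (mod 21)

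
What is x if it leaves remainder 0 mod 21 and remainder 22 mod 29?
399

Using Chinese Remainder Theorem:
M = 21 × 29 = 609
M1 = 29, M2 = 21
y1 = 29^(-1) mod 21 = 8
y2 = 21^(-1) mod 29 = 18
x = (0×29×8 + 22×21×18) mod 609 = 399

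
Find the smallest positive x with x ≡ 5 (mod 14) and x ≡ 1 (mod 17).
103

Using Chinese Remainder Theorem:
M = 14 × 17 = 238
M1 = 17, M2 = 14
y1 = 17^(-1) mod 14 = 5
y2 = 14^(-1) mod 17 = 11
x = (5×17×5 + 1×14×11) mod 238 = 103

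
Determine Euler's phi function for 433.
432

433 = 433
φ(n) = n × ∏(1 - 1/p) for each prime p dividing n
φ(433) = 433 × (1 - 1/433) = 432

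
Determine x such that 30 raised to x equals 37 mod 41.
24

Baby-step giant-step with step n = ⌈√41⌉ = 7.
Baby steps 30^j mod 41 (j:value) for j=0..6: 0:1, 1:30, 2:39, 3:22, 4:4, 5:38, 6:33.
Giant-step multiplier: 30^(-7) ≡ 30^(40-7) = 30^33 ≡ 7 (mod 41).
Giant steps γ_i = 37·7^i mod 41: γ_0=37, γ_1=13, γ_2=9, γ_3=22 (in table at j=3).
x = i·n + j = 3·7 + 3 = 24.
Check: 30^24 ≡ 37 (mod 41).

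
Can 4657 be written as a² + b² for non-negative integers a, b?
39² + 56² (a=39, b=56)

Factorization: 4657 = 4657
By Fermat: n is sum of two squares iff every prime p ≡ 3 (mod 4) appears to even power.
All primes ≡ 3 (mod 4) appear to even power.
Search a = 0, 1, 2, … for 4657 - a² a perfect square: first hit at a = 39: 4657 - 1521 = 3136 = 56².
4657 = 39² + 56² = 1521 + 3136 ✓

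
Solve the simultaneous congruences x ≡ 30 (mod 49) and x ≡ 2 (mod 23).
324

Using Chinese Remainder Theorem:
M = 49 × 23 = 1127
M1 = 23, M2 = 49
y1 = 23^(-1) mod 49 = 32
y2 = 49^(-1) mod 23 = 8
x = (30×23×32 + 2×49×8) mod 1127 = 324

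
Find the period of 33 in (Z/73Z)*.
72

73 is prime, so ord(33) divides φ(73) = 72.
Divisors of 72: 1, 2, 3, 4, 6, 8, 9, 12, 18, 24, 36, 72.
Repeated squaring: 33^1 ≡ 33, 33^2 ≡ 67, 33^4 ≡ 36, 33^8 ≡ 55, 33^16 ≡ 32, 33^32 ≡ 2, 33^64 ≡ 4 (mod 73).
Test 33^d mod 73 for each divisor d in increasing order:
33^1 ≡ 33
33^2 ≡ 67
33^3 = 33^2·33^1 ≡ 21
33^4 ≡ 36
33^6 = 33^4·33^2 ≡ 3
33^8 ≡ 55
33^9 = 33^8·33^1 ≡ 63
33^12 = 33^8·33^4 ≡ 9
33^18 = 33^16·33^2 ≡ 27
33^24 = 33^16·33^8 ≡ 8
33^36 = 33^32·33^4 ≡ 72
33^72 = 33^64·33^8 ≡ 1  ← first divisor giving 1
The order is 72.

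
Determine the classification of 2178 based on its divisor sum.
abundant

Proper divisors of 2178: sum = 1 + 2 + 3 + 6 + 9 + 11 + 18 + 22 + ... + 242 + 363 + 726 + 1089 (17 divisors) = 3009
Since 3009 > 2178, 2178 is abundant.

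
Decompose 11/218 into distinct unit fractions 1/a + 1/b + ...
1/20 + 1/2180

Greedy algorithm:
11/218: ceiling(218/11) = 20, use 1/20
1/2180: ceiling(2180/1) = 2180, use 1/2180
Result: 11/218 = 1/20 + 1/2180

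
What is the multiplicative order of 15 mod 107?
106

107 is prime, so ord(15) divides φ(107) = 106.
Divisors of 106: 1, 2, 53, 106.
Repeated squaring: 15^1 ≡ 15, 15^2 ≡ 11, 15^4 ≡ 14, 15^8 ≡ 89, 15^16 ≡ 3, 15^32 ≡ 9, 15^64 ≡ 81 (mod 107).
Test 15^d mod 107 for each divisor d in increasing order:
15^1 ≡ 15
15^2 ≡ 11
15^53 = 15^32·15^16·15^4·15^1 ≡ 106
15^106 = 15^64·15^32·15^8·15^2 ≡ 1  ← first divisor giving 1
The order is 106.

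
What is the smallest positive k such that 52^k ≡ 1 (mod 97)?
32

97 is prime, so ord(52) divides φ(97) = 96.
Divisors of 96: 1, 2, 3, 4, 6, 8, 12, 16, 24, 32, 48, 96.
Repeated squaring: 52^1 ≡ 52, 52^2 ≡ 85, 52^4 ≡ 47, 52^8 ≡ 75, 52^16 ≡ 96, 52^32 ≡ 1, 52^64 ≡ 1 (mod 97).
Test 52^d mod 97 for each divisor d in increasing order:
52^1 ≡ 52
52^2 ≡ 85
52^3 = 52^2·52^1 ≡ 55
52^4 ≡ 47
52^6 = 52^4·52^2 ≡ 18
52^8 ≡ 75
52^12 = 52^8·52^4 ≡ 33
52^16 ≡ 96
52^24 = 52^16·52^8 ≡ 22
52^32 ≡ 1  ← first divisor giving 1
The order is 32.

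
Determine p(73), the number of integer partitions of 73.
6185689

p(n) counts ways to write n as a sum of positive integers (order ignored).
Euler's pentagonal recurrence: p(k) = p(k-1) + p(k-2) - p(k-5) - p(k-7) + p(k-12) + p(k-15) - ... (offsets j(3j∓1)/2, signs ++--, p(0)=1, p(<0)=0).
DP table for k = 0..72: p(0)=1, p(1)=1, p(2)=2, p(3)=3, p(4)=5, p(5)=7, p(6)=11, p(7)=15, p(8)=22, p(9)=30, p(10)=42, p(11)=56, p(12)=77, p(13)=101, p(14)=135, p(15)=176, p(16)=231, p(17)=297, p(18)=385, p(19)=490, p(20)=627, p(21)=792, p(22)=1002, p(23)=1255, p(24)=1575, p(25)=1958, p(26)=2436, p(27)=3010, p(28)=3718, p(29)=4565, p(30)=5604, p(31)=6842, p(32)=8349, p(33)=10143, p(34)=12310, p(35)=14883, p(36)=17977, p(37)=21637, p(38)=26015, p(39)=31185, p(40)=37338, p(41)=44583, p(42)=53174, p(43)=63261, p(44)=75175, p(45)=89134, p(46)=105558, p(47)=124754, p(48)=147273, p(49)=173525, p(50)=204226, p(51)=239943, p(52)=281589, p(53)=329931, p(54)=386155, p(55)=451276, p(56)=526823, p(57)=614154, p(58)=715220, p(59)=831820, p(60)=966467, p(61)=1121505, p(62)=1300156, p(63)=1505499, p(64)=1741630, p(65)=2012558, p(66)=2323520, p(67)=2679689, p(68)=3087735, p(69)=3554345, p(70)=4087968, p(71)=4697205, p(72)=5392783.
Final step: p(73) = p(72) + p(71) - p(68) - p(66) + p(61) + p(58) - p(51) - p(47) + p(38) + p(33) - p(22) - p(16) + p(3)
= 5392783 + 4697205 - 3087735 - 2323520 + 1121505 + 715220 - 239943 - 124754 + 26015 + 10143 - 1002 - 231 + 3
= 6185689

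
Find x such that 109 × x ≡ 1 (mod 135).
109

gcd(109, 135) = 1, so the inverse exists.
Extended Euclidean algorithm on (135, 109):
135 = 1 × 109 + 26  ⟹  26 = (1)·135 + (-1)·109
109 = 4 × 26 + 5  ⟹  5 = (-4)·135 + (5)·109
26 = 5 × 5 + 1  ⟹  1 = (21)·135 + (-26)·109
So (-26)·109 ≡ 1 (mod 135), i.e. 109^(-1) ≡ -26 ≡ 109 (mod 135).
Check: 109 × 109 = 11881 ≡ 1 (mod 135)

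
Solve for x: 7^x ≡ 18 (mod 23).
18

Baby-step giant-step with step n = ⌈√23⌉ = 5.
Baby steps 7^j mod 23 (j:value) for j=0..4: 0:1, 1:7, 2:3, 3:21, 4:9.
Giant-step multiplier: 7^(-5) ≡ 7^(22-5) = 7^17 ≡ 19 (mod 23).
Giant steps γ_i = 18·19^i mod 23: γ_0=18, γ_1=20, γ_2=12, γ_3=21 (in table at j=3).
x = i·n + j = 3·5 + 3 = 18.
Check: 7^18 ≡ 18 (mod 23).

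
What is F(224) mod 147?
0

Matrix identity: Q^n = [[F_(n+1), F_n], [F_n, F_(n-1)]] with Q = [[1,1],[1,0]].
n = 224 = 11100000₂. Square-and-multiply, entries mod 147:
Q^1 = [[1,1],[1,0]]
Q^3 = (Q^1)²·Q = [[3,2],[2,1]]
Q^7 = (Q^3)²·Q = [[21,13],[13,8]]
Q^14 = (Q^7)² = [[22,83],[83,86]]
Q^28 = (Q^14)² = [[23,144],[144,26]]
Q^56 = (Q^28)² = [[97,0],[0,97]]
Q^112 = (Q^56)² = [[1,0],[0,1]]
Q^224 = (Q^112)² = [[1,0],[0,1]]
F_224 mod 147 = Q^224[0][1] = 0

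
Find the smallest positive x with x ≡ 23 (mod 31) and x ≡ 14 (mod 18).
302

Using Chinese Remainder Theorem:
M = 31 × 18 = 558
M1 = 18, M2 = 31
y1 = 18^(-1) mod 31 = 19
y2 = 31^(-1) mod 18 = 7
x = (23×18×19 + 14×31×7) mod 558 = 302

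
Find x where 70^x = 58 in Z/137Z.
19

Baby-step giant-step with step n = ⌈√137⌉ = 12.
Baby steps 70^j mod 137 (j:value) for j=0..11: 0:1, 1:70, 2:105, 3:89, 4:65, 5:29, 6:112, 7:31, 8:115, 9:104, 10:19, 11:97.
Giant-step multiplier: 70^(-12) ≡ 70^(136-12) = 70^124 ≡ 121 (mod 137).
Giant steps γ_i = 58·121^i mod 137: γ_0=58, γ_1=31 (in table at j=7).
x = i·n + j = 1·12 + 7 = 19.
Check: 70^19 ≡ 58 (mod 137).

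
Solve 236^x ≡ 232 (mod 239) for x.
156

Baby-step giant-step with step n = ⌈√239⌉ = 16.
Baby steps 236^j mod 239 (j:value) for j=0..15: 0:1, 1:236, 2:9, 3:212, 4:81, 5:235, 6:12, 7:203, 8:108, 9:154, 10:16, 11:191, 12:144, 13:46, 14:101, 15:175.
Giant-step multiplier: 236^(-16) ≡ 236^(238-16) = 236^222 ≡ 61 (mod 239).
Giant steps γ_i = 232·61^i mod 239: γ_0=232, γ_1=51, γ_2=4, γ_3=5, γ_4=66, γ_5=202, γ_6=133, γ_7=226, γ_8=163, γ_9=144 (in table at j=12).
x = i·n + j = 9·16 + 12 = 156.
Check: 236^156 ≡ 232 (mod 239).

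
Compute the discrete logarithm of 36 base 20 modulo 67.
28

Baby-step giant-step with step n = ⌈√67⌉ = 9.
Baby steps 20^j mod 67 (j:value) for j=0..8: 0:1, 1:20, 2:65, 3:27, 4:4, 5:13, 6:59, 7:41, 8:16.
Giant-step multiplier: 20^(-9) ≡ 20^(66-9) = 20^57 ≡ 58 (mod 67).
Giant steps γ_i = 36·58^i mod 67: γ_0=36, γ_1=11, γ_2=35, γ_3=20 (in table at j=1).
x = i·n + j = 3·9 + 1 = 28.
Check: 20^28 ≡ 36 (mod 67).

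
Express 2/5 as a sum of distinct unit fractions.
1/3 + 1/15

Greedy algorithm:
2/5: ceiling(5/2) = 3, use 1/3
1/15: ceiling(15/1) = 15, use 1/15
Result: 2/5 = 1/3 + 1/15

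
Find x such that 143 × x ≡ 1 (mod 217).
173

gcd(143, 217) = 1, so the inverse exists.
Extended Euclidean algorithm on (217, 143):
217 = 1 × 143 + 74  ⟹  74 = (1)·217 + (-1)·143
143 = 1 × 74 + 69  ⟹  69 = (-1)·217 + (2)·143
74 = 1 × 69 + 5  ⟹  5 = (2)·217 + (-3)·143
69 = 13 × 5 + 4  ⟹  4 = (-27)·217 + (41)·143
5 = 1 × 4 + 1  ⟹  1 = (29)·217 + (-44)·143
So (-44)·143 ≡ 1 (mod 217), i.e. 143^(-1) ≡ -44 ≡ 173 (mod 217).
Check: 143 × 173 = 24739 ≡ 1 (mod 217)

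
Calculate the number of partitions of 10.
42

p(n) counts ways to write n as a sum of positive integers (order ignored).
Examples: 10; 9 + 1; 8 + 2; 8 + 1 + 1; 7 + 3; ... (42 total)
p(10) = 42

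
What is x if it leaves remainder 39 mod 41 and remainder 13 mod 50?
613

Using Chinese Remainder Theorem:
M = 41 × 50 = 2050
M1 = 50, M2 = 41
y1 = 50^(-1) mod 41 = 32
y2 = 41^(-1) mod 50 = 11
x = (39×50×32 + 13×41×11) mod 2050 = 613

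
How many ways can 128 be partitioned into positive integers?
4351078600

p(n) counts ways to write n as a sum of positive integers (order ignored).
Euler's pentagonal recurrence: p(k) = p(k-1) + p(k-2) - p(k-5) - p(k-7) + p(k-12) + p(k-15) - ... (offsets j(3j∓1)/2, signs ++--, p(0)=1, p(<0)=0).
DP table for k = 0..127: p(0)=1, p(1)=1, p(2)=2, p(3)=3, p(4)=5, p(5)=7, p(6)=11, p(7)=15, p(8)=22, p(9)=30, p(10)=42, p(11)=56, p(12)=77, p(13)=101, p(14)=135, p(15)=176, p(16)=231, p(17)=297, p(18)=385, p(19)=490, p(20)=627, p(21)=792, p(22)=1002, p(23)=1255, p(24)=1575, p(25)=1958, p(26)=2436, p(27)=3010, p(28)=3718, p(29)=4565, p(30)=5604, p(31)=6842, p(32)=8349, p(33)=10143, p(34)=12310, p(35)=14883, p(36)=17977, p(37)=21637, p(38)=26015, p(39)=31185, p(40)=37338, p(41)=44583, p(42)=53174, p(43)=63261, p(44)=75175, p(45)=89134, p(46)=105558, p(47)=124754, p(48)=147273, p(49)=173525, p(50)=204226, p(51)=239943, p(52)=281589, p(53)=329931, p(54)=386155, p(55)=451276, p(56)=526823, p(57)=614154, p(58)=715220, p(59)=831820, p(60)=966467, p(61)=1121505, p(62)=1300156, p(63)=1505499, p(64)=1741630, p(65)=2012558, p(66)=2323520, p(67)=2679689, p(68)=3087735, p(69)=3554345, p(70)=4087968, p(71)=4697205, p(72)=5392783, p(73)=6185689, p(74)=7089500, p(75)=8118264, p(76)=9289091, p(77)=10619863, p(78)=12132164, p(79)=13848650, p(80)=15796476, p(81)=18004327, p(82)=20506255, p(83)=23338469, p(84)=26543660, p(85)=30167357, p(86)=34262962, p(87)=38887673, p(88)=44108109, p(89)=49995925, p(90)=56634173, p(91)=64112359, p(92)=72533807, p(93)=82010177, p(94)=92669720, p(95)=104651419, p(96)=118114304, p(97)=133230930, p(98)=150198136, p(99)=169229875, p(100)=190569292, p(101)=214481126, p(102)=241265379, p(103)=271248950, p(104)=304801365, p(105)=342325709, p(106)=384276336, p(107)=431149389, p(108)=483502844, p(109)=541946240, p(110)=607163746, p(111)=679903203, p(112)=761002156, p(113)=851376628, p(114)=952050665, p(115)=1064144451, p(116)=1188908248, p(117)=1327710076, p(118)=1482074143, p(119)=1653668665, p(120)=1844349560, p(121)=2056148051, p(122)=2291320912, p(123)=2552338241, p(124)=2841940500, p(125)=3163127352, p(126)=3519222692, p(127)=3913864295.
Final step: p(128) = p(127) + p(126) - p(123) - p(121) + p(116) + p(113) - p(106) - p(102) + p(93) + p(88) - p(77) - p(71) + p(58) + p(51) - p(36) - p(28) + p(11) + p(2)
= 3913864295 + 3519222692 - 2552338241 - 2056148051 + 1188908248 + 851376628 - 384276336 - 241265379 + 82010177 + 44108109 - 10619863 - 4697205 + 715220 + 239943 - 17977 - 3718 + 56 + 2
= 4351078600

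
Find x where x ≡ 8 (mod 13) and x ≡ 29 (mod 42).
281

Using Chinese Remainder Theorem:
M = 13 × 42 = 546
M1 = 42, M2 = 13
y1 = 42^(-1) mod 13 = 9
y2 = 13^(-1) mod 42 = 13
x = (8×42×9 + 29×13×13) mod 546 = 281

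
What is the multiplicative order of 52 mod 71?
70

71 is prime, so ord(52) divides φ(71) = 70.
Divisors of 70: 1, 2, 5, 7, 10, 14, 35, 70.
Repeated squaring: 52^1 ≡ 52, 52^2 ≡ 6, 52^4 ≡ 36, 52^8 ≡ 18, 52^16 ≡ 40, 52^32 ≡ 38, 52^64 ≡ 24 (mod 71).
Test 52^d mod 71 for each divisor d in increasing order:
52^1 ≡ 52
52^2 ≡ 6
52^5 = 52^4·52^1 ≡ 26
52^7 = 52^4·52^2·52^1 ≡ 14
52^10 = 52^8·52^2 ≡ 37
52^14 = 52^8·52^4·52^2 ≡ 54
52^35 = 52^32·52^2·52^1 ≡ 70
52^70 = 52^64·52^4·52^2 ≡ 1  ← first divisor giving 1
The order is 70.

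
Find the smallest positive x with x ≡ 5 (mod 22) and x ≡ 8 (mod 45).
863

Using Chinese Remainder Theorem:
M = 22 × 45 = 990
M1 = 45, M2 = 22
y1 = 45^(-1) mod 22 = 1
y2 = 22^(-1) mod 45 = 43
x = (5×45×1 + 8×22×43) mod 990 = 863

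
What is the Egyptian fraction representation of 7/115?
1/17 + 1/489 + 1/955995

Greedy algorithm:
7/115: ceiling(115/7) = 17, use 1/17
4/1955: ceiling(1955/4) = 489, use 1/489
1/955995: ceiling(955995/1) = 955995, use 1/955995
Result: 7/115 = 1/17 + 1/489 + 1/955995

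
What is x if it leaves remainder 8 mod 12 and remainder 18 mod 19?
56

Using Chinese Remainder Theorem:
M = 12 × 19 = 228
M1 = 19, M2 = 12
y1 = 19^(-1) mod 12 = 7
y2 = 12^(-1) mod 19 = 8
x = (8×19×7 + 18×12×8) mod 228 = 56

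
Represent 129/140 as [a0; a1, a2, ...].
[0; 1, 11, 1, 2, 1, 2]

Euclidean algorithm steps:
129 = 0 × 140 + 129
140 = 1 × 129 + 11
129 = 11 × 11 + 8
11 = 1 × 8 + 3
8 = 2 × 3 + 2
3 = 1 × 2 + 1
2 = 2 × 1 + 0
Continued fraction: [0; 1, 11, 1, 2, 1, 2]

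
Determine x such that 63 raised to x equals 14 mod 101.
30

Baby-step giant-step with step n = ⌈√101⌉ = 11.
Baby steps 63^j mod 101 (j:value) for j=0..10: 0:1, 1:63, 2:30, 3:72, 4:92, 5:39, 6:33, 7:59, 8:81, 9:53, 10:6.
Giant-step multiplier: 63^(-11) ≡ 63^(100-11) = 63^89 ≡ 66 (mod 101).
Giant steps γ_i = 14·66^i mod 101: γ_0=14, γ_1=15, γ_2=81 (in table at j=8).
x = i·n + j = 2·11 + 8 = 30.
Check: 63^30 ≡ 14 (mod 101).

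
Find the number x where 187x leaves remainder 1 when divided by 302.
21

gcd(187, 302) = 1, so the inverse exists.
Extended Euclidean algorithm on (302, 187):
302 = 1 × 187 + 115  ⟹  115 = (1)·302 + (-1)·187
187 = 1 × 115 + 72  ⟹  72 = (-1)·302 + (2)·187
115 = 1 × 72 + 43  ⟹  43 = (2)·302 + (-3)·187
72 = 1 × 43 + 29  ⟹  29 = (-3)·302 + (5)·187
43 = 1 × 29 + 14  ⟹  14 = (5)·302 + (-8)·187
29 = 2 × 14 + 1  ⟹  1 = (-13)·302 + (21)·187
So (21)·187 ≡ 1 (mod 302), i.e. 187^(-1) ≡ 21 (mod 302).
Check: 187 × 21 = 3927 ≡ 1 (mod 302)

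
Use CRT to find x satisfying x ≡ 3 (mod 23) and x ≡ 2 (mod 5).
72

Using Chinese Remainder Theorem:
M = 23 × 5 = 115
M1 = 5, M2 = 23
y1 = 5^(-1) mod 23 = 14
y2 = 23^(-1) mod 5 = 2
x = (3×5×14 + 2×23×2) mod 115 = 72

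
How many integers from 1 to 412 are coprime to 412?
204

412 = 2^2 × 103
φ(n) = n × ∏(1 - 1/p) for each prime p dividing n
φ(412) = 412 × (1 - 1/2) × (1 - 1/103) = 204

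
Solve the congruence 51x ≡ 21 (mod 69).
x ≡ 18 (mod 23)

gcd(51, 69) = 3, which divides 21, so solutions exist.
Divide through by 3: 17x ≡ 7 (mod 23).
Find 17^(-1) mod 23 by the extended Euclidean algorithm:
23 = 1 × 17 + 6  ⟹  6 = (1)·23 + (-1)·17
17 = 2 × 6 + 5  ⟹  5 = (-2)·23 + (3)·17
6 = 1 × 5 + 1  ⟹  1 = (3)·23 + (-4)·17
So (-4)·17 ≡ 1 (mod 23), i.e. 17^(-1) ≡ -4 ≡ 19 (mod 23).
x ≡ 19 × 7 = 133 ≡ 18 (mod 23).
Check: 51 × 18 = 918 ≡ 21 (mod 69).
x ≡ 18 (mod 23), giving 3 solutions mod 69.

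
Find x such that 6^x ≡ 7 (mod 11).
3

Baby-step giant-step with step n = ⌈√11⌉ = 4.
Baby steps 6^j mod 11 (j:value) for j=0..3: 0:1, 1:6, 2:3, 3:7.
h = 7 is already in the table at j=3, so x = 3.
Check: 6^3 ≡ 7 (mod 11).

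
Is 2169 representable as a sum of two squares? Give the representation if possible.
12² + 45² (a=12, b=45)

Factorization: 2169 = 3^2 × 241
By Fermat: n is sum of two squares iff every prime p ≡ 3 (mod 4) appears to even power.
All primes ≡ 3 (mod 4) appear to even power.
Search a = 0, 1, 2, … for 2169 - a² a perfect square: first hit at a = 12: 2169 - 144 = 2025 = 45².
2169 = 12² + 45² = 144 + 2025 ✓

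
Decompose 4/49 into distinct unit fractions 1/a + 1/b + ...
1/13 + 1/213 + 1/67841 + 1/9204734721

Greedy algorithm:
4/49: ceiling(49/4) = 13, use 1/13
3/637: ceiling(637/3) = 213, use 1/213
2/135681: ceiling(135681/2) = 67841, use 1/67841
1/9204734721: ceiling(9204734721/1) = 9204734721, use 1/9204734721
Result: 4/49 = 1/13 + 1/213 + 1/67841 + 1/9204734721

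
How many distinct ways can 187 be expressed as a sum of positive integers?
1280011042268

p(n) counts ways to write n as a sum of positive integers (order ignored).
Euler's pentagonal recurrence: p(k) = p(k-1) + p(k-2) - p(k-5) - p(k-7) + p(k-12) + p(k-15) - ... (offsets j(3j∓1)/2, signs ++--, p(0)=1, p(<0)=0).
DP table for k = 0..186: p(0)=1, p(1)=1, p(2)=2, p(3)=3, p(4)=5, p(5)=7, p(6)=11, p(7)=15, p(8)=22, p(9)=30, p(10)=42, p(11)=56, p(12)=77, p(13)=101, p(14)=135, p(15)=176, p(16)=231, p(17)=297, p(18)=385, p(19)=490, p(20)=627, p(21)=792, p(22)=1002, p(23)=1255, p(24)=1575, p(25)=1958, p(26)=2436, p(27)=3010, p(28)=3718, p(29)=4565, p(30)=5604, p(31)=6842, p(32)=8349, p(33)=10143, p(34)=12310, p(35)=14883, p(36)=17977, p(37)=21637, p(38)=26015, p(39)=31185, p(40)=37338, p(41)=44583, p(42)=53174, p(43)=63261, p(44)=75175, p(45)=89134, p(46)=105558, p(47)=124754, p(48)=147273, p(49)=173525, p(50)=204226, p(51)=239943, p(52)=281589, p(53)=329931, p(54)=386155, p(55)=451276, p(56)=526823, p(57)=614154, p(58)=715220, p(59)=831820, p(60)=966467, p(61)=1121505, p(62)=1300156, p(63)=1505499, p(64)=1741630, p(65)=2012558, p(66)=2323520, p(67)=2679689, p(68)=3087735, p(69)=3554345, p(70)=4087968, p(71)=4697205, p(72)=5392783, p(73)=6185689, p(74)=7089500, p(75)=8118264, p(76)=9289091, p(77)=10619863, p(78)=12132164, p(79)=13848650, p(80)=15796476, p(81)=18004327, p(82)=20506255, p(83)=23338469, p(84)=26543660, p(85)=30167357, p(86)=34262962, p(87)=38887673, p(88)=44108109, p(89)=49995925, p(90)=56634173, p(91)=64112359, p(92)=72533807, p(93)=82010177, p(94)=92669720, p(95)=104651419, p(96)=118114304, p(97)=133230930, p(98)=150198136, p(99)=169229875, p(100)=190569292, p(101)=214481126, p(102)=241265379, p(103)=271248950, p(104)=304801365, p(105)=342325709, p(106)=384276336, p(107)=431149389, p(108)=483502844, p(109)=541946240, p(110)=607163746, p(111)=679903203, p(112)=761002156, p(113)=851376628, p(114)=952050665, p(115)=1064144451, p(116)=1188908248, p(117)=1327710076, p(118)=1482074143, p(119)=1653668665, p(120)=1844349560, p(121)=2056148051, p(122)=2291320912, p(123)=2552338241, p(124)=2841940500, p(125)=3163127352, p(126)=3519222692, p(127)=3913864295, p(128)=4351078600, p(129)=4835271870, p(130)=5371315400, p(131)=5964539504, p(132)=6620830889, p(133)=7346629512, p(134)=8149040695, p(135)=9035836076, p(136)=10015581680, p(137)=11097645016, p(138)=12292341831, p(139)=13610949895, p(140)=15065878135, p(141)=16670689208, p(142)=18440293320, p(143)=20390982757, p(144)=22540654445, p(145)=24908858009, p(146)=27517052599, p(147)=30388671978, p(148)=33549419497, p(149)=37027355200, p(150)=40853235313, p(151)=45060624582, p(152)=49686288421, p(153)=54770336324, p(154)=60356673280, p(155)=66493182097, p(156)=73232243759, p(157)=80630964769, p(158)=88751778802, p(159)=97662728555, p(160)=107438159466, p(161)=118159068427, p(162)=129913904637, p(163)=142798995930, p(164)=156919475295, p(165)=172389800255, p(166)=189334822579, p(167)=207890420102, p(168)=228204732751, p(169)=250438925115, p(170)=274768617130, p(171)=301384802048, p(172)=330495499613, p(173)=362326859895, p(174)=397125074750, p(175)=435157697830, p(176)=476715857290, p(177)=522115831195, p(178)=571701605655, p(179)=625846753120, p(180)=684957390936, p(181)=749474411781, p(182)=819876908323, p(183)=896684817527, p(184)=980462880430, p(185)=1071823774337, p(186)=1171432692373.
Final step: p(187) = p(186) + p(185) - p(182) - p(180) + p(175) + p(172) - p(165) - p(161) + p(152) + p(147) - p(136) - p(130) + p(117) + p(110) - p(95) - p(87) + p(70) + p(61) - p(42) - p(32) + p(11) + p(0)
= 1171432692373 + 1071823774337 - 819876908323 - 684957390936 + 435157697830 + 330495499613 - 172389800255 - 118159068427 + 49686288421 + 30388671978 - 10015581680 - 5371315400 + 1327710076 + 607163746 - 104651419 - 38887673 + 4087968 + 1121505 - 53174 - 8349 + 56 + 1
= 1280011042268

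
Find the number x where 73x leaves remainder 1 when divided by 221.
109

gcd(73, 221) = 1, so the inverse exists.
Extended Euclidean algorithm on (221, 73):
221 = 3 × 73 + 2  ⟹  2 = (1)·221 + (-3)·73
73 = 36 × 2 + 1  ⟹  1 = (-36)·221 + (109)·73
So (109)·73 ≡ 1 (mod 221), i.e. 73^(-1) ≡ 109 (mod 221).
Check: 73 × 109 = 7957 ≡ 1 (mod 221)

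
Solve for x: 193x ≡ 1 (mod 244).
177

gcd(193, 244) = 1, so the inverse exists.
Extended Euclidean algorithm on (244, 193):
244 = 1 × 193 + 51  ⟹  51 = (1)·244 + (-1)·193
193 = 3 × 51 + 40  ⟹  40 = (-3)·244 + (4)·193
51 = 1 × 40 + 11  ⟹  11 = (4)·244 + (-5)·193
40 = 3 × 11 + 7  ⟹  7 = (-15)·244 + (19)·193
11 = 1 × 7 + 4  ⟹  4 = (19)·244 + (-24)·193
7 = 1 × 4 + 3  ⟹  3 = (-34)·244 + (43)·193
4 = 1 × 3 + 1  ⟹  1 = (53)·244 + (-67)·193
So (-67)·193 ≡ 1 (mod 244), i.e. 193^(-1) ≡ -67 ≡ 177 (mod 244).
Check: 193 × 177 = 34161 ≡ 1 (mod 244)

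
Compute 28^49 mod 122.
98

Repeated squaring. Binary of 49 = 110001.
28^1 ≡ 28 (mod 122); 28^2 ≡ 52 (mod 122); 28^4 ≡ 20 (mod 122); 28^8 ≡ 34 (mod 122); 28^16 ≡ 58 (mod 122); 28^32 ≡ 70 (mod 122)
28^49 = 28^1 × 28^16 × 28^32 ≡ 98 (mod 122)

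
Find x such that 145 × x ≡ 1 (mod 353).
56

gcd(145, 353) = 1, so the inverse exists.
Extended Euclidean algorithm on (353, 145):
353 = 2 × 145 + 63  ⟹  63 = (1)·353 + (-2)·145
145 = 2 × 63 + 19  ⟹  19 = (-2)·353 + (5)·145
63 = 3 × 19 + 6  ⟹  6 = (7)·353 + (-17)·145
19 = 3 × 6 + 1  ⟹  1 = (-23)·353 + (56)·145
So (56)·145 ≡ 1 (mod 353), i.e. 145^(-1) ≡ 56 (mod 353).
Check: 145 × 56 = 8120 ≡ 1 (mod 353)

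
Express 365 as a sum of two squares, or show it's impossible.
2² + 19² (a=2, b=19)

Factorization: 365 = 5 × 73
By Fermat: n is sum of two squares iff every prime p ≡ 3 (mod 4) appears to even power.
All primes ≡ 3 (mod 4) appear to even power.
Search a = 0, 1, 2, … for 365 - a² a perfect square: first hit at a = 2: 365 - 4 = 361 = 19².
365 = 2² + 19² = 4 + 361 ✓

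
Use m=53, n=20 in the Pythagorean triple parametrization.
(2409, 2120, 3209)

Euclid's formula: a = m² - n², b = 2mn, c = m² + n²
m = 53, n = 20
a = 53² - 20² = 2809 - 400 = 2409
b = 2 × 53 × 20 = 2120
c = 53² + 20² = 2809 + 400 = 3209
Verification: 2409² + 2120² = 5803281 + 4494400 = 10297681 = 3209² ✓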